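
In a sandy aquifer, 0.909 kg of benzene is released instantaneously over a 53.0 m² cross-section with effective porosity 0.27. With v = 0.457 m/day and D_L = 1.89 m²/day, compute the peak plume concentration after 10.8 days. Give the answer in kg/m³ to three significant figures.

The peak of an instantaneous 1D plume sits at x = vt; there the Gaussian factor is 1 and C_max = M/(n_e·A·√(4πDt)), where n_e·A is the pore area the mass is dissolved in.
√(4πDt) = √(4π × 1.89 × 10.8) = 16.02 m, so C_max = 0.909/(0.27 × 53.0 × 16.02) = 0.00397 kg/m³.

0.00397 kg/m³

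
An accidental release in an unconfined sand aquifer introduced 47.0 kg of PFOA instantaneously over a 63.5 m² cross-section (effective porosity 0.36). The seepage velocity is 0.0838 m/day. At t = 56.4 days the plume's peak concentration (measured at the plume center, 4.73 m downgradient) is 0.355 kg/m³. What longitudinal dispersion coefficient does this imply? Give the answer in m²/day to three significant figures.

0.0473 m²/day

At the plume center C_max = M/(n_e·A·√(4πDt)), so D = M²/(4πt·(n_e·A·C_max)²).
n_e·A·C_max = 0.36 × 63.5 × 0.355 = 8.115 kg/m.
D = 47.0²/(4π × 56.4 × 8.115²) = 0.0473 m²/day.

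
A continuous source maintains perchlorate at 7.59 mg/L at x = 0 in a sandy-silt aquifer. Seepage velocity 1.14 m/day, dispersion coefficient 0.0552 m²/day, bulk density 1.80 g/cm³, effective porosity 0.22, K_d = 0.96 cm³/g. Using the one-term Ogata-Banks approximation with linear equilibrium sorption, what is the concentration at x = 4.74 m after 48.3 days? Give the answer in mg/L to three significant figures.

Retardation factor R = 1 + ρ_b·K_d/n = 1 + 1.80 × 0.96/0.22 = 8.855.
Sorption retards both mechanisms: v_R = v/R = 0.1287 m/day, D_R = D/R = 0.006234 m²/day.
v_R·t = 0.1287 × 48.3 = 6.21621 m; 2√(D_R t) = 1.097 m; argument = (4.74 − 6.21621)/1.097 = -1.346.
C = C₀ × ½·erfc(-1.346) = 7.59 × 0.9715 = 7.37 mg/L.

7.37 mg/L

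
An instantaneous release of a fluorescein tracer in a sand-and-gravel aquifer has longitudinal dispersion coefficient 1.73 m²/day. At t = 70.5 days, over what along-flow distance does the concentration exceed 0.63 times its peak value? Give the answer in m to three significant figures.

The plume is Gaussian with σ = √(2Dt) = √(2 × 1.73 × 70.5) = 15.62 m.
C/C_peak = exp(−Δx²/(2σ²)) = 0.63 ⇒ Δx = σ·√(−2 ln 0.63) = 15.62 × 0.9613 = 15.02 m.
Width = 2Δx = 30.0 m.

30.0 m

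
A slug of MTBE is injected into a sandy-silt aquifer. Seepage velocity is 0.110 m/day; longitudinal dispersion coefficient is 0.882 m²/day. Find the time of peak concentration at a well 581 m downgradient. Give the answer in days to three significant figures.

For the 1D instantaneous-source solution, setting ∂C/∂t = 0 at fixed x gives v²t² + 2Dt − x² = 0, so t = (√(D² + v²x²) − D)/v².
√(D² + v²x²) = √(0.882² + 0.110² × 581²) = 63.92; v² = 0.0121.
t = (63.92 − 0.882)/0.0121 = 5210 days (vs. the pure-advection estimate x/v = 5280 d).

5210 days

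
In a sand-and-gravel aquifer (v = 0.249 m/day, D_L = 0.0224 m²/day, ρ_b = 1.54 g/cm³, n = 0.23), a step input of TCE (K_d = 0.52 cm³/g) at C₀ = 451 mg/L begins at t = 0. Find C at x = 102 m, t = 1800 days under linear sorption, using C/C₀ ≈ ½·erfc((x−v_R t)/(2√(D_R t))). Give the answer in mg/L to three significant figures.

Retardation factor R = 1 + ρ_b·K_d/n = 1 + 1.54 × 0.52/0.23 = 4.482.
Sorption retards both mechanisms: v_R = v/R = 0.05556 m/day, D_R = D/R = 0.004998 m²/day.
v_R·t = 0.05556 × 1800 = 100.008 m; 2√(D_R t) = 5.999 m; argument = (102 − 100.008)/5.999 = 0.3321.
C = C₀ × ½·erfc(0.3321) = 451 × 0.3193 = 144 mg/L.

144 mg/L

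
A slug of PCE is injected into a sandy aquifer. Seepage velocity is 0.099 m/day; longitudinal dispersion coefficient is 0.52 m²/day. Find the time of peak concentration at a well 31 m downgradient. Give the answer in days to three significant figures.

For the 1D instantaneous-source solution, setting ∂C/∂t = 0 at fixed x gives v²t² + 2Dt − x² = 0, so t = (√(D² + v²x²) − D)/v².
√(D² + v²x²) = √(0.52² + 0.099² × 31²) = 3.113; v² = 0.009801.
t = (3.113 − 0.52)/0.009801 = 265 days (vs. the pure-advection estimate x/v = 313 d).

265 days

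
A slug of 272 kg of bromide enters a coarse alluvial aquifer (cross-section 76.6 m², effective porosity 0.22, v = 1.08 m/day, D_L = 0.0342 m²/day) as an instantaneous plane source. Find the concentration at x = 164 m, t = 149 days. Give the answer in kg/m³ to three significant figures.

For an instantaneous plane source, C(x,t) = M/(n_e·A·√(4πDt)) · exp(−(x−vt)²/(4Dt)), with n_e·A the pore (flow) area.
Plume center vt = 1.08 × 149 = 160.92 m, so the well at 164 m is 3.08 m downgradient of the peak.
√(4πDt) = 8.002 m, giving peak height M/(n_e·A·√(4πDt)) = 272/(0.22 × 76.6 × 8.002) = 2.017 kg/m³.
(x−vt)²/(4Dt) = (3.08)²/(4 × 0.0342 × 149) = 0.4654; exp(−0.4654) = 0.6279.
C = 2.017 × 0.6279 = 1.27 kg/m³.

1.27 kg/m³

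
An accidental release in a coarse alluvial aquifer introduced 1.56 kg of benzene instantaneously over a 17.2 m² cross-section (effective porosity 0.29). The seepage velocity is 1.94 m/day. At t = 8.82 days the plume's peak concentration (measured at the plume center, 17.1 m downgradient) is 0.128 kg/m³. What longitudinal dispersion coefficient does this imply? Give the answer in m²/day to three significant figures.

At the plume center C_max = M/(n_e·A·√(4πDt)), so D = M²/(4πt·(n_e·A·C_max)²).
n_e·A·C_max = 0.29 × 17.2 × 0.128 = 0.6385 kg/m.
D = 1.56²/(4π × 8.82 × 0.6385²) = 0.0539 m²/day.

0.0539 m²/day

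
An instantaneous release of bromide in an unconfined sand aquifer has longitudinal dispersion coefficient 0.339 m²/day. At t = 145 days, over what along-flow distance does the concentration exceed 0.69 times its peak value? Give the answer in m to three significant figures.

The plume is Gaussian with σ = √(2Dt) = √(2 × 0.339 × 145) = 9.915 m.
C/C_peak = exp(−Δx²/(2σ²)) = 0.69 ⇒ Δx = σ·√(−2 ln 0.69) = 9.915 × 0.8615 = 8.542 m.
Width = 2Δx = 17.1 m.

17.1 m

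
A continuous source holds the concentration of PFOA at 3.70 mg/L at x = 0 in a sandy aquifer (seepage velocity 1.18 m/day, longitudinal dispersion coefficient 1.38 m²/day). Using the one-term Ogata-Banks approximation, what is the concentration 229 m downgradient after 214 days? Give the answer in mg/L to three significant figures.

3.08 mg/L

For a continuous step input, C/C₀ ≈ ½·erfc((x−vt)/(2√(Dt))).
vt = 1.18 × 214 = 252.52 m and 2√(Dt) = 2√(1.38 × 214) = 34.37 m.
Argument (x−vt)/(2√(Dt)) = (229 − 252.52)/34.37 = -0.6843; ½·erfc(-0.6843) = 0.8334.
C = 3.70 × 0.8334 = 3.08 mg/L.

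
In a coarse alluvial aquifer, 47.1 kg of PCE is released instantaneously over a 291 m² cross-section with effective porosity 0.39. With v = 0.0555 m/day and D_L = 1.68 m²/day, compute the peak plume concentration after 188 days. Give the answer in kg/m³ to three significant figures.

The peak of an instantaneous 1D plume sits at x = vt; there the Gaussian factor is 1 and C_max = M/(n_e·A·√(4πDt)), where n_e·A is the pore area the mass is dissolved in.
√(4πDt) = √(4π × 1.68 × 188) = 63.00 m, so C_max = 47.1/(0.39 × 291 × 63.00) = 0.00659 kg/m³.

0.00659 kg/m³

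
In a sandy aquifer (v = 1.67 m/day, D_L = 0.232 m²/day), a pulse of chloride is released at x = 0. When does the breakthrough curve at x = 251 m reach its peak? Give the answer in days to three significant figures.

150 days

For the 1D instantaneous-source solution, setting ∂C/∂t = 0 at fixed x gives v²t² + 2Dt − x² = 0, so t = (√(D² + v²x²) − D)/v².
√(D² + v²x²) = √(0.232² + 1.67² × 251²) = 419.2; v² = 2.7889.
t = (419.2 − 0.232)/2.7889 = 150 days (vs. the pure-advection estimate x/v = 150 d).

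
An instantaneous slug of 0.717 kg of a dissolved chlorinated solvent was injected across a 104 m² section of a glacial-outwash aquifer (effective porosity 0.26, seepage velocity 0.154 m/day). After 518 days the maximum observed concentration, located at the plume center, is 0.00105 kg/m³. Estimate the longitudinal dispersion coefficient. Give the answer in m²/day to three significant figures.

0.0980 m²/day

At the plume center C_max = M/(n_e·A·√(4πDt)), so D = M²/(4πt·(n_e·A·C_max)²).
n_e·A·C_max = 0.26 × 104 × 0.00105 = 0.02839 kg/m.
D = 0.717²/(4π × 518 × 0.02839²) = 0.0980 m²/day.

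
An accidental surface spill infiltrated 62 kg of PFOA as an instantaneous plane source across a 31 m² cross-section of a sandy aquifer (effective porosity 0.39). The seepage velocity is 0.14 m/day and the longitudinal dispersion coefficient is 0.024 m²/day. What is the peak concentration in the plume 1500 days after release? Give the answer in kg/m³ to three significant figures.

0.241 kg/m³

The peak of an instantaneous 1D plume sits at x = vt; there the Gaussian factor is 1 and C_max = M/(n_e·A·√(4πDt)), where n_e·A is the pore area the mass is dissolved in.
√(4πDt) = √(4π × 0.024 × 1500) = 21.27 m, so C_max = 62/(0.39 × 31 × 21.27) = 0.241 kg/m³.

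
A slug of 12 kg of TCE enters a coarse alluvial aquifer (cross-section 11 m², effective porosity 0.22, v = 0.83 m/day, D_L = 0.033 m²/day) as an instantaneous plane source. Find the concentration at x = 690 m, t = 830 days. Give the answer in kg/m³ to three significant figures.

0.264 kg/m³

For an instantaneous plane source, C(x,t) = M/(n_e·A·√(4πDt)) · exp(−(x−vt)²/(4Dt)), with n_e·A the pore (flow) area.
Plume center vt = 0.83 × 830 = 688.9 m, so the well at 690 m is 1.1 m downgradient of the peak.
√(4πDt) = 18.55 m, giving peak height M/(n_e·A·√(4πDt)) = 12/(0.22 × 11 × 18.55) = 0.2673 kg/m³.
(x−vt)²/(4Dt) = (1.1)²/(4 × 0.033 × 830) = 0.01104; exp(−0.01104) = 0.9890.
C = 0.2673 × 0.9890 = 0.264 kg/m³.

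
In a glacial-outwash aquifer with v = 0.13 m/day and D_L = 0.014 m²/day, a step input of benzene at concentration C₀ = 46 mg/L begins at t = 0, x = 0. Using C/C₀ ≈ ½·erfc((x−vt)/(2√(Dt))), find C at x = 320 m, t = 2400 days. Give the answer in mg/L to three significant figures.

For a continuous step input, C/C₀ ≈ ½·erfc((x−vt)/(2√(Dt))).
vt = 0.13 × 2400 = 312 m and 2√(Dt) = 2√(0.014 × 2400) = 11.59 m.
Argument (x−vt)/(2√(Dt)) = (320 − 312)/11.59 = 0.6903; ½·erfc(0.6903) = 0.1645.
C = 46 × 0.1645 = 7.57 mg/L.

7.57 mg/L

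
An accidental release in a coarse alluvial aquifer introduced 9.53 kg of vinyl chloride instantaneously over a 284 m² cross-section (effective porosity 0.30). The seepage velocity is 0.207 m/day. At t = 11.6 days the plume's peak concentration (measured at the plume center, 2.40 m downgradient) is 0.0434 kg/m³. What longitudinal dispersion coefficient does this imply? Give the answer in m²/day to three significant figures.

At the plume center C_max = M/(n_e·A·√(4πDt)), so D = M²/(4πt·(n_e·A·C_max)²).
n_e·A·C_max = 0.30 × 284 × 0.0434 = 3.698 kg/m.
D = 9.53²/(4π × 11.6 × 3.698²) = 0.0456 m²/day.

0.0456 m²/day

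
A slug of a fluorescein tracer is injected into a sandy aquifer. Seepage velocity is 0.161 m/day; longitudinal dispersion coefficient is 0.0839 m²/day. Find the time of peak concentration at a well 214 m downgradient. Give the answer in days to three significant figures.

For the 1D instantaneous-source solution, setting ∂C/∂t = 0 at fixed x gives v²t² + 2Dt − x² = 0, so t = (√(D² + v²x²) − D)/v².
√(D² + v²x²) = √(0.0839² + 0.161² × 214²) = 34.45; v² = 0.025921.
t = (34.45 − 0.0839)/0.025921 = 1330 days (vs. the pure-advection estimate x/v = 1330 d).

1330 days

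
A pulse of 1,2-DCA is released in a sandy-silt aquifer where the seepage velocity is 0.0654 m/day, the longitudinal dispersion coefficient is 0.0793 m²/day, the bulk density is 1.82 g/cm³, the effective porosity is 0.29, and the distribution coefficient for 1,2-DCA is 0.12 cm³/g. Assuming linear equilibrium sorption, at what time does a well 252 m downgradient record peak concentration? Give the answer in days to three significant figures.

Retardation factor R = 1 + ρ_b·K_d/n = 1 + 1.82 × 0.12/0.29 = 1.753.
Sorption retards both mechanisms: v_R = v/R = 0.03731 m/day, D_R = D/R = 0.04524 m²/day.
Peak time from v_R²t² + 2D_R t − x² = 0: t = (√(D_R² + v_R²x²) − D_R)/v_R².
√(D_R² + v_R²x²) = √(0.04524² + 0.03731² × 252²) = 9.402; v_R² = 0.001392.
t = (9.402 − 0.04524)/0.001392 = 6720 days.

6720 days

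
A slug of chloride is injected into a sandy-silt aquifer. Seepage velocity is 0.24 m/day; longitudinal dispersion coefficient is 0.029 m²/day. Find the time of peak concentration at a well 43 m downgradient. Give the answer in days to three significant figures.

For the 1D instantaneous-source solution, setting ∂C/∂t = 0 at fixed x gives v²t² + 2Dt − x² = 0, so t = (√(D² + v²x²) − D)/v².
√(D² + v²x²) = √(0.029² + 0.24² × 43²) = 10.32; v² = 0.0576.
t = (10.32 − 0.029)/0.0576 = 179 days (vs. the pure-advection estimate x/v = 179 d).

179 days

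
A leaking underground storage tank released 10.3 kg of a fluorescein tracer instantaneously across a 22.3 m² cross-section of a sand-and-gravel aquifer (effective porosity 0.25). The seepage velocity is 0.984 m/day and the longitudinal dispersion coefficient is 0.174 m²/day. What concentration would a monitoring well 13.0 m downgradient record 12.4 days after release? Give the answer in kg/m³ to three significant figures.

For an instantaneous plane source, C(x,t) = M/(n_e·A·√(4πDt)) · exp(−(x−vt)²/(4Dt)), with n_e·A the pore (flow) area.
Plume center vt = 0.984 × 12.4 = 12.2016 m, so the well at 13.0 m is 0.7984 m downgradient of the peak.
√(4πDt) = 5.207 m, giving peak height M/(n_e·A·√(4πDt)) = 10.3/(0.25 × 22.3 × 5.207) = 0.3548 kg/m³.
(x−vt)²/(4Dt) = (0.7984)²/(4 × 0.174 × 12.4) = 0.07386; exp(−0.07386) = 0.9288.
C = 0.3548 × 0.9288 = 0.330 kg/m³.

0.330 kg/m³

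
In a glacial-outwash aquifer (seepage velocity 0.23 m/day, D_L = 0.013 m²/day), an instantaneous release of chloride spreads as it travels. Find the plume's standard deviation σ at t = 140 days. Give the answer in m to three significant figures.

Dispersive spreading gives a Gaussian with σ² = 2Dt; advection only shifts the center.
σ = √(2 × 0.013 × 140) = 1.91 m.

1.91 m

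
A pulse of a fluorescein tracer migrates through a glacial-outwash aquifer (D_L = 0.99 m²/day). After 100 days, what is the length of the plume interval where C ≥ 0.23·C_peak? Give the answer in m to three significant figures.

48.2 m

The plume is Gaussian with σ = √(2Dt) = √(2 × 0.99 × 100) = 14.07 m.
C/C_peak = exp(−Δx²/(2σ²)) = 0.23 ⇒ Δx = σ·√(−2 ln 0.23) = 14.07 × 1.714 = 24.12 m.
Width = 2Δx = 48.2 m.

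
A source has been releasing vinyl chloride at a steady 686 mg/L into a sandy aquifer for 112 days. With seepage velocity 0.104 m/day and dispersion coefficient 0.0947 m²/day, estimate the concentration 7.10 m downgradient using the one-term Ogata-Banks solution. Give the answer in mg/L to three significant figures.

For a continuous step input, C/C₀ ≈ ½·erfc((x−vt)/(2√(Dt))).
vt = 0.104 × 112 = 11.648 m and 2√(Dt) = 2√(0.0947 × 112) = 6.513 m.
Argument (x−vt)/(2√(Dt)) = (7.10 − 11.648)/6.513 = -0.6983; ½·erfc(-0.6983) = 0.8383.
C = 686 × 0.8383 = 575 mg/L.

575 mg/L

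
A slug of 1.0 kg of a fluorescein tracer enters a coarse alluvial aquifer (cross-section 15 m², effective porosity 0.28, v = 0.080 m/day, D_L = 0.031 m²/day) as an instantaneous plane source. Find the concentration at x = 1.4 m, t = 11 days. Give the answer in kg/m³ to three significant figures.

For an instantaneous plane source, C(x,t) = M/(n_e·A·√(4πDt)) · exp(−(x−vt)²/(4Dt)), with n_e·A the pore (flow) area.
Plume center vt = 0.080 × 11 = 0.88 m, so the well at 1.4 m is 0.52 m downgradient of the peak.
√(4πDt) = 2.070 m, giving peak height M/(n_e·A·√(4πDt)) = 1.0/(0.28 × 15 × 2.070) = 0.1150 kg/m³.
(x−vt)²/(4Dt) = (0.52)²/(4 × 0.031 × 11) = 0.1982; exp(−0.1982) = 0.8202.
C = 0.1150 × 0.8202 = 0.0943 kg/m³.

0.0943 kg/m³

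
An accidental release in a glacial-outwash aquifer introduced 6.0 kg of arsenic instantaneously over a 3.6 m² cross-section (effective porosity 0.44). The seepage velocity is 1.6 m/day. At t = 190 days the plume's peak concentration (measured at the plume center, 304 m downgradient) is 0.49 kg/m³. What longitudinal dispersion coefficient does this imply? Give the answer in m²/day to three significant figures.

At the plume center C_max = M/(n_e·A·√(4πDt)), so D = M²/(4πt·(n_e·A·C_max)²).
n_e·A·C_max = 0.44 × 3.6 × 0.49 = 0.7762 kg/m.
D = 6.0²/(4π × 190 × 0.7762²) = 0.0250 m²/day.

0.0250 m²/day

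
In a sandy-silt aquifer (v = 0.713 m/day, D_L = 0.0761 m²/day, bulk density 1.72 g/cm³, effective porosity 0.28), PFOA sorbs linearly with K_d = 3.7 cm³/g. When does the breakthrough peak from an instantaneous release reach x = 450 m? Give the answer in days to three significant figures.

15000 days

Retardation factor R = 1 + ρ_b·K_d/n = 1 + 1.72 × 3.7/0.28 = 23.73.
Sorption retards both mechanisms: v_R = v/R = 0.03005 m/day, D_R = D/R = 0.003207 m²/day.
Peak time from v_R²t² + 2D_R t − x² = 0: t = (√(D_R² + v_R²x²) − D_R)/v_R².
√(D_R² + v_R²x²) = √(0.003207² + 0.03005² × 450²) = 13.52; v_R² = 0.0009030.
t = (13.52 − 0.003207)/0.0009030 = 15000 days.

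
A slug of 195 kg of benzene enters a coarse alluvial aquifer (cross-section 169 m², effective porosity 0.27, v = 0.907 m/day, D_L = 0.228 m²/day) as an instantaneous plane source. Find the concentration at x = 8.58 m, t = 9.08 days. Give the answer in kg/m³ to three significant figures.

For an instantaneous plane source, C(x,t) = M/(n_e·A·√(4πDt)) · exp(−(x−vt)²/(4Dt)), with n_e·A the pore (flow) area.
Plume center vt = 0.907 × 9.08 = 8.23556 m, so the well at 8.58 m is 0.34444 m downgradient of the peak.
√(4πDt) = 5.101 m, giving peak height M/(n_e·A·√(4πDt)) = 195/(0.27 × 169 × 5.101) = 0.8378 kg/m³.
(x−vt)²/(4Dt) = (0.34444)²/(4 × 0.228 × 9.08) = 0.01433; exp(−0.01433) = 0.9858.
C = 0.8378 × 0.9858 = 0.826 kg/m³.

0.826 kg/m³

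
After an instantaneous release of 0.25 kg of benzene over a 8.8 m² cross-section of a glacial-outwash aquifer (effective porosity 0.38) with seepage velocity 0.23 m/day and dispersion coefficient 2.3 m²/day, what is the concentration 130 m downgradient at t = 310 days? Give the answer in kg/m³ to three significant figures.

For an instantaneous plane source, C(x,t) = M/(n_e·A·√(4πDt)) · exp(−(x−vt)²/(4Dt)), with n_e·A the pore (flow) area.
Plume center vt = 0.23 × 310 = 71.3 m, so the well at 130 m is 58.7 m downgradient of the peak.
√(4πDt) = 94.66 m, giving peak height M/(n_e·A·√(4πDt)) = 0.25/(0.38 × 8.8 × 94.66) = 0.0007898 kg/m³.
(x−vt)²/(4Dt) = (58.7)²/(4 × 2.3 × 310) = 1.208; exp(−1.208) = 0.2988.
C = 0.0007898 × 0.2988 = 0.000236 kg/m³.

0.000236 kg/m³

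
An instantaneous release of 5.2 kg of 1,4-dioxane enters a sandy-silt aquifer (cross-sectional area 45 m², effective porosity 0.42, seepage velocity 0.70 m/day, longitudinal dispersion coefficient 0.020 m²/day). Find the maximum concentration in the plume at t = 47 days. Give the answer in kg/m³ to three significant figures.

0.0801 kg/m³

The peak of an instantaneous 1D plume sits at x = vt; there the Gaussian factor is 1 and C_max = M/(n_e·A·√(4πDt)), where n_e·A is the pore area the mass is dissolved in.
√(4πDt) = √(4π × 0.020 × 47) = 3.437 m, so C_max = 5.2/(0.42 × 45 × 3.437) = 0.0801 kg/m³.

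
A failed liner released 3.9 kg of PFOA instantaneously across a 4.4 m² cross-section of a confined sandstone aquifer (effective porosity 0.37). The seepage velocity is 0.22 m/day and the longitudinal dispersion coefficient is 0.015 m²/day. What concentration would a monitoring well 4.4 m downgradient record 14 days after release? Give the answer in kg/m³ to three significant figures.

0.185 kg/m³

For an instantaneous plane source, C(x,t) = M/(n_e·A·√(4πDt)) · exp(−(x−vt)²/(4Dt)), with n_e·A the pore (flow) area.
Plume center vt = 0.22 × 14 = 3.08 m, so the well at 4.4 m is 1.32 m downgradient of the peak.
√(4πDt) = 1.624 m, giving peak height M/(n_e·A·√(4πDt)) = 3.9/(0.37 × 4.4 × 1.624) = 1.475 kg/m³.
(x−vt)²/(4Dt) = (1.32)²/(4 × 0.015 × 14) = 2.074; exp(−2.074) = 0.1257.
C = 1.475 × 0.1257 = 0.185 kg/m³.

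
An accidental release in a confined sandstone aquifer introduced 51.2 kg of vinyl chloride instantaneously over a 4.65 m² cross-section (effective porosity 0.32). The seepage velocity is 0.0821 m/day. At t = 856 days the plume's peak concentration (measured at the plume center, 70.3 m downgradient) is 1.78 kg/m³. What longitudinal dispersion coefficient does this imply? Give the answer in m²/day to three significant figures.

0.0347 m²/day

At the plume center C_max = M/(n_e·A·√(4πDt)), so D = M²/(4πt·(n_e·A·C_max)²).
n_e·A·C_max = 0.32 × 4.65 × 1.78 = 2.649 kg/m.
D = 51.2²/(4π × 856 × 2.649²) = 0.0347 m²/day.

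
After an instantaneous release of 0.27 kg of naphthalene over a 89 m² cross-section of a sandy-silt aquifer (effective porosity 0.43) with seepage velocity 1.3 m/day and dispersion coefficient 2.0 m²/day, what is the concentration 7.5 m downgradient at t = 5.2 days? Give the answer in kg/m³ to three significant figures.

For an instantaneous plane source, C(x,t) = M/(n_e·A·√(4πDt)) · exp(−(x−vt)²/(4Dt)), with n_e·A the pore (flow) area.
Plume center vt = 1.3 × 5.2 = 6.76 m, so the well at 7.5 m is 0.74 m downgradient of the peak.
√(4πDt) = 11.43 m, giving peak height M/(n_e·A·√(4πDt)) = 0.27/(0.43 × 89 × 11.43) = 0.0006172 kg/m³.
(x−vt)²/(4Dt) = (0.74)²/(4 × 2.0 × 5.2) = 0.01316; exp(−0.01316) = 0.9869.
C = 0.0006172 × 0.9869 = 0.000609 kg/m³.

0.000609 kg/m³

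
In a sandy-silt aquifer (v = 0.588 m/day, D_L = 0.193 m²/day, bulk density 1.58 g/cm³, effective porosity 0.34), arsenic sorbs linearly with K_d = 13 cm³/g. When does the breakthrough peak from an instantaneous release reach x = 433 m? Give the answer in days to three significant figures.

45200 days

Retardation factor R = 1 + ρ_b·K_d/n = 1 + 1.58 × 13/0.34 = 61.41.
Sorption retards both mechanisms: v_R = v/R = 0.009575 m/day, D_R = D/R = 0.003143 m²/day.
Peak time from v_R²t² + 2D_R t − x² = 0: t = (√(D_R² + v_R²x²) − D_R)/v_R².
√(D_R² + v_R²x²) = √(0.003143² + 0.009575² × 433²) = 4.146; v_R² = 9.168e-05.
t = (4.146 − 0.003143)/9.168e-05 = 45200 days.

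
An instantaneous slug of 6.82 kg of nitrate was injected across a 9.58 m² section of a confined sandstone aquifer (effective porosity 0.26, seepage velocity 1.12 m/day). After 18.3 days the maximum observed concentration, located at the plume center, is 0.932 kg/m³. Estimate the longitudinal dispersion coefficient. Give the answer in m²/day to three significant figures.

At the plume center C_max = M/(n_e·A·√(4πDt)), so D = M²/(4πt·(n_e·A·C_max)²).
n_e·A·C_max = 0.26 × 9.58 × 0.932 = 2.321 kg/m.
D = 6.82²/(4π × 18.3 × 2.321²) = 0.0375 m²/day.

0.0375 m²/day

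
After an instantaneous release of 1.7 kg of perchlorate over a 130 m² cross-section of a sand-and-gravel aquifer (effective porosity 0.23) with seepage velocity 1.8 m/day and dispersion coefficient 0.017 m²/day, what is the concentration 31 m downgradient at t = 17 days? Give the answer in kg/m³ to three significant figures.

0.0260 kg/m³

For an instantaneous plane source, C(x,t) = M/(n_e·A·√(4πDt)) · exp(−(x−vt)²/(4Dt)), with n_e·A the pore (flow) area.
Plume center vt = 1.8 × 17 = 30.6 m, so the well at 31 m is 0.4 m downgradient of the peak.
√(4πDt) = 1.906 m, giving peak height M/(n_e·A·√(4πDt)) = 1.7/(0.23 × 130 × 1.906) = 0.02983 kg/m³.
(x−vt)²/(4Dt) = (0.4)²/(4 × 0.017 × 17) = 0.1384; exp(−0.1384) = 0.8708.
C = 0.02983 × 0.8708 = 0.0260 kg/m³.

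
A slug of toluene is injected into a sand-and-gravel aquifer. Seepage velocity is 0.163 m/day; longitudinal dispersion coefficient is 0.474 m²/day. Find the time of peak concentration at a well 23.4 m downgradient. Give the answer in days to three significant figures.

For the 1D instantaneous-source solution, setting ∂C/∂t = 0 at fixed x gives v²t² + 2Dt − x² = 0, so t = (√(D² + v²x²) − D)/v².
√(D² + v²x²) = √(0.474² + 0.163² × 23.4²) = 3.844; v² = 0.026569.
t = (3.844 − 0.474)/0.026569 = 127 days (vs. the pure-advection estimate x/v = 144 d).

127 days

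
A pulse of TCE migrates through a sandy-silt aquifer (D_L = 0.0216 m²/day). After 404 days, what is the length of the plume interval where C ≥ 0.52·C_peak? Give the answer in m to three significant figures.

The plume is Gaussian with σ = √(2Dt) = √(2 × 0.0216 × 404) = 4.178 m.
C/C_peak = exp(−Δx²/(2σ²)) = 0.52 ⇒ Δx = σ·√(−2 ln 0.52) = 4.178 × 1.144 = 4.780 m.
Width = 2Δx = 9.56 m.

9.56 m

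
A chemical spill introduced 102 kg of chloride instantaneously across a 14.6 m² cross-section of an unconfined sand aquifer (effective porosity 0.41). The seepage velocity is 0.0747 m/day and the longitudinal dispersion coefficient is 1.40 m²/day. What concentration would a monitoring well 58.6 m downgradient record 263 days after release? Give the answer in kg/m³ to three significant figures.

0.0894 kg/m³

For an instantaneous plane source, C(x,t) = M/(n_e·A·√(4πDt)) · exp(−(x−vt)²/(4Dt)), with n_e·A the pore (flow) area.
Plume center vt = 0.0747 × 263 = 19.6461 m, so the well at 58.6 m is 38.9539 m downgradient of the peak.
√(4πDt) = 68.02 m, giving peak height M/(n_e·A·√(4πDt)) = 102/(0.41 × 14.6 × 68.02) = 0.2505 kg/m³.
(x−vt)²/(4Dt) = (38.9539)²/(4 × 1.40 × 263) = 1.030; exp(−1.030) = 0.3570.
C = 0.2505 × 0.3570 = 0.0894 kg/m³.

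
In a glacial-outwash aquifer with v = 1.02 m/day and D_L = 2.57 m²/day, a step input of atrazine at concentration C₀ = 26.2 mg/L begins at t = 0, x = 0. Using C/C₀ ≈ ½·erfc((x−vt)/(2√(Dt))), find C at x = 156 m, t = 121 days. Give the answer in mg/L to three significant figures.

For a continuous step input, C/C₀ ≈ ½·erfc((x−vt)/(2√(Dt))).
vt = 1.02 × 121 = 123.42 m and 2√(Dt) = 2√(2.57 × 121) = 35.27 m.
Argument (x−vt)/(2√(Dt)) = (156 − 123.42)/35.27 = 0.9237; ½·erfc(0.9237) = 0.09572.
C = 26.2 × 0.09572 = 2.51 mg/L.

2.51 mg/L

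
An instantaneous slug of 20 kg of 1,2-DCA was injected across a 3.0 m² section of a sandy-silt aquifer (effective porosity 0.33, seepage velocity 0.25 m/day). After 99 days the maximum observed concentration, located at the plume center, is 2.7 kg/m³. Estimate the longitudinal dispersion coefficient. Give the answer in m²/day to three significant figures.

0.0450 m²/day

At the plume center C_max = M/(n_e·A·√(4πDt)), so D = M²/(4πt·(n_e·A·C_max)²).
n_e·A·C_max = 0.33 × 3.0 × 2.7 = 2.673 kg/m.
D = 20²/(4π × 99 × 2.673²) = 0.0450 m²/day.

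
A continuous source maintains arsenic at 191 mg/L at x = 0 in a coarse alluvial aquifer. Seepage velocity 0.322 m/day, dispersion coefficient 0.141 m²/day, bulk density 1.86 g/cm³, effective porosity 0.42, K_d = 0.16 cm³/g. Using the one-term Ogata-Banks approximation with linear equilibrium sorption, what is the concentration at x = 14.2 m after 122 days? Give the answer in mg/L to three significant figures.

Retardation factor R = 1 + ρ_b·K_d/n = 1 + 1.86 × 0.16/0.42 = 1.709.
Sorption retards both mechanisms: v_R = v/R = 0.1884 m/day, D_R = D/R = 0.08250 m²/day.
v_R·t = 0.1884 × 122 = 22.9848 m; 2√(D_R t) = 6.345 m; argument = (14.2 − 22.9848)/6.345 = -1.385.
C = C₀ × ½·erfc(-1.385) = 191 × 0.9749 = 186 mg/L.

186 mg/L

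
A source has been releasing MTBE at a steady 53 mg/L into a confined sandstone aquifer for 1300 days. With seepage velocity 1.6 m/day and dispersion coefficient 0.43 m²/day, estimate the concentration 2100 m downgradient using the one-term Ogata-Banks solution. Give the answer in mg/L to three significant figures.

14.6 mg/L

For a continuous step input, C/C₀ ≈ ½·erfc((x−vt)/(2√(Dt))).
vt = 1.6 × 1300 = 2080 m and 2√(Dt) = 2√(0.43 × 1300) = 47.29 m.
Argument (x−vt)/(2√(Dt)) = (2100 − 2080)/47.29 = 0.4229; ½·erfc(0.4229) = 0.2749.
C = 53 × 0.2749 = 14.6 mg/L.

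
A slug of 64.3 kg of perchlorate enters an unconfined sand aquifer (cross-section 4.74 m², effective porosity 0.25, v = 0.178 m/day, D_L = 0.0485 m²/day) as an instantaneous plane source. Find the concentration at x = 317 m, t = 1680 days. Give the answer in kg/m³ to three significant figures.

0.630 kg/m³

For an instantaneous plane source, C(x,t) = M/(n_e·A·√(4πDt)) · exp(−(x−vt)²/(4Dt)), with n_e·A the pore (flow) area.
Plume center vt = 0.178 × 1680 = 299.04 m, so the well at 317 m is 17.96 m downgradient of the peak.
√(4πDt) = 32.00 m, giving peak height M/(n_e·A·√(4πDt)) = 64.3/(0.25 × 4.74 × 32.00) = 1.696 kg/m³.
(x−vt)²/(4Dt) = (17.96)²/(4 × 0.0485 × 1680) = 0.9897; exp(−0.9897) = 0.3717.
C = 1.696 × 0.3717 = 0.630 kg/m³.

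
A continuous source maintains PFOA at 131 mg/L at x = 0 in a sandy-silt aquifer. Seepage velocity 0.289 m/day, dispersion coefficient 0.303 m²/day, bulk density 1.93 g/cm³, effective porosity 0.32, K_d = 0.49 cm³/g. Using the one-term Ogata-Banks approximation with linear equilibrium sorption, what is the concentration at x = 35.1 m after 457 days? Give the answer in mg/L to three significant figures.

Retardation factor R = 1 + ρ_b·K_d/n = 1 + 1.93 × 0.49/0.32 = 3.955.
Sorption retards both mechanisms: v_R = v/R = 0.07307 m/day, D_R = D/R = 0.07661 m²/day.
v_R·t = 0.07307 × 457 = 33.39299 m; 2√(D_R t) = 11.83 m; argument = (35.1 − 33.39299)/11.83 = 0.1443.
C = C₀ × ½·erfc(0.1443) = 131 × 0.4191 = 54.9 mg/L.

54.9 mg/L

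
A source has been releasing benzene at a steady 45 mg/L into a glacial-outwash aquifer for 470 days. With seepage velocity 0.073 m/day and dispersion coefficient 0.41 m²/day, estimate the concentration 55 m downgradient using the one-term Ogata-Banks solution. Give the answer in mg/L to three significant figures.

6.57 mg/L

For a continuous step input, C/C₀ ≈ ½·erfc((x−vt)/(2√(Dt))).
vt = 0.073 × 470 = 34.31 m and 2√(Dt) = 2√(0.41 × 470) = 27.76 m.
Argument (x−vt)/(2√(Dt)) = (55 − 34.31)/27.76 = 0.7453; ½·erfc(0.7453) = 0.1459.
C = 45 × 0.1459 = 6.57 mg/L.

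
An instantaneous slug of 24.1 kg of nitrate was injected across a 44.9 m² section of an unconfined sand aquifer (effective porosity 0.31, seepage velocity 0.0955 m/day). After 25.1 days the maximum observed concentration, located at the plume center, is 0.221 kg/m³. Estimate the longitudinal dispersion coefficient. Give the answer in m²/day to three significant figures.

At the plume center C_max = M/(n_e·A·√(4πDt)), so D = M²/(4πt·(n_e·A·C_max)²).
n_e·A·C_max = 0.31 × 44.9 × 0.221 = 3.076 kg/m.
D = 24.1²/(4π × 25.1 × 3.076²) = 0.195 m²/day.

0.195 m²/day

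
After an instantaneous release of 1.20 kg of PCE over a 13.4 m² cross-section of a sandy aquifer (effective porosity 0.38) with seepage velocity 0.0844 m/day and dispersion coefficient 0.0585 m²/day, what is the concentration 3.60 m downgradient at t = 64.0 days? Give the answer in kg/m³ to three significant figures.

0.0277 kg/m³

For an instantaneous plane source, C(x,t) = M/(n_e·A·√(4πDt)) · exp(−(x−vt)²/(4Dt)), with n_e·A the pore (flow) area.
Plume center vt = 0.0844 × 64.0 = 5.4016 m, so the well at 3.60 m is 1.8016 m upgradient of the peak.
√(4πDt) = 6.859 m, giving peak height M/(n_e·A·√(4πDt)) = 1.20/(0.38 × 13.4 × 6.859) = 0.03436 kg/m³.
(x−vt)²/(4Dt) = (-1.8016)²/(4 × 0.0585 × 64.0) = 0.2167; exp(−0.2167) = 0.8052.
C = 0.03436 × 0.8052 = 0.0277 kg/m³.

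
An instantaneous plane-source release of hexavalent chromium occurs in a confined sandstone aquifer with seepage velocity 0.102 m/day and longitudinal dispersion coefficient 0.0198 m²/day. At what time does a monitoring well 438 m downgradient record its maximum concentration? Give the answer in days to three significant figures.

4290 days

For the 1D instantaneous-source solution, setting ∂C/∂t = 0 at fixed x gives v²t² + 2Dt − x² = 0, so t = (√(D² + v²x²) − D)/v².
√(D² + v²x²) = √(0.0198² + 0.102² × 438²) = 44.68; v² = 0.010404.
t = (44.68 − 0.0198)/0.010404 = 4290 days (vs. the pure-advection estimate x/v = 4290 d).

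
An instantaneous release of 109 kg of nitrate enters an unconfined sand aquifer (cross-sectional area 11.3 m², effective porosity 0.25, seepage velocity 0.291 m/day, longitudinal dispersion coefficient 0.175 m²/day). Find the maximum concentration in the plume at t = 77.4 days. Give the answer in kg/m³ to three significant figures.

2.96 kg/m³

The peak of an instantaneous 1D plume sits at x = vt; there the Gaussian factor is 1 and C_max = M/(n_e·A·√(4πDt)), where n_e·A is the pore area the mass is dissolved in.
√(4πDt) = √(4π × 0.175 × 77.4) = 13.05 m, so C_max = 109/(0.25 × 11.3 × 13.05) = 2.96 kg/m³.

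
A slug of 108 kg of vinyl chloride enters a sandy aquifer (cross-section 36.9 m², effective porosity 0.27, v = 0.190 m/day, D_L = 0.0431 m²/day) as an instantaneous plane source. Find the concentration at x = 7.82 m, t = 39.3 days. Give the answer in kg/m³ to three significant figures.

2.31 kg/m³

For an instantaneous plane source, C(x,t) = M/(n_e·A·√(4πDt)) · exp(−(x−vt)²/(4Dt)), with n_e·A the pore (flow) area.
Plume center vt = 0.190 × 39.3 = 7.467 m, so the well at 7.82 m is 0.353 m downgradient of the peak.
√(4πDt) = 4.614 m, giving peak height M/(n_e·A·√(4πDt)) = 108/(0.27 × 36.9 × 4.614) = 2.349 kg/m³.
(x−vt)²/(4Dt) = (0.353)²/(4 × 0.0431 × 39.3) = 0.01839; exp(−0.01839) = 0.9818.
C = 2.349 × 0.9818 = 2.31 kg/m³.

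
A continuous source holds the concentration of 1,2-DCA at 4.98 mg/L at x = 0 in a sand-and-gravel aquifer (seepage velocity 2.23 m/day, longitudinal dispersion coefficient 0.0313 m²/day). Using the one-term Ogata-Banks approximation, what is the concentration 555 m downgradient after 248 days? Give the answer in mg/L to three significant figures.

For a continuous step input, C/C₀ ≈ ½·erfc((x−vt)/(2√(Dt))).
vt = 2.23 × 248 = 553.04 m and 2√(Dt) = 2√(0.0313 × 248) = 5.572 m.
Argument (x−vt)/(2√(Dt)) = (555 − 553.04)/5.572 = 0.3518; ½·erfc(0.3518) = 0.3094.
C = 4.98 × 0.3094 = 1.54 mg/L.

1.54 mg/L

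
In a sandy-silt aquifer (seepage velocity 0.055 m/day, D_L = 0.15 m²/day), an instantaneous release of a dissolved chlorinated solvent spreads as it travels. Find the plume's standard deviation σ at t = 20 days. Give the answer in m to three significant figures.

2.45 m

Dispersive spreading gives a Gaussian with σ² = 2Dt; advection only shifts the center.
σ = √(2 × 0.15 × 20) = 2.45 m.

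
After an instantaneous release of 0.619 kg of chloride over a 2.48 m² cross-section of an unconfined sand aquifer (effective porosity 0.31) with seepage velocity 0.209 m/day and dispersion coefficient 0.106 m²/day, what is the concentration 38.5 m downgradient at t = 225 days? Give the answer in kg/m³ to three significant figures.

For an instantaneous plane source, C(x,t) = M/(n_e·A·√(4πDt)) · exp(−(x−vt)²/(4Dt)), with n_e·A the pore (flow) area.
Plume center vt = 0.209 × 225 = 47.025 m, so the well at 38.5 m is 8.525 m upgradient of the peak.
√(4πDt) = 17.31 m, giving peak height M/(n_e·A·√(4πDt)) = 0.619/(0.31 × 2.48 × 17.31) = 0.04651 kg/m³.
(x−vt)²/(4Dt) = (-8.525)²/(4 × 0.106 × 225) = 0.7618; exp(−0.7618) = 0.4668.
C = 0.04651 × 0.4668 = 0.0217 kg/m³.

0.0217 kg/m³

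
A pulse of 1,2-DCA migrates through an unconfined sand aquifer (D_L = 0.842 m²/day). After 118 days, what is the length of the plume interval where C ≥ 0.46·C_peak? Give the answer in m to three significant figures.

The plume is Gaussian with σ = √(2Dt) = √(2 × 0.842 × 118) = 14.10 m.
C/C_peak = exp(−Δx²/(2σ²)) = 0.46 ⇒ Δx = σ·√(−2 ln 0.46) = 14.10 × 1.246 = 17.57 m.
Width = 2Δx = 35.1 m.

35.1 m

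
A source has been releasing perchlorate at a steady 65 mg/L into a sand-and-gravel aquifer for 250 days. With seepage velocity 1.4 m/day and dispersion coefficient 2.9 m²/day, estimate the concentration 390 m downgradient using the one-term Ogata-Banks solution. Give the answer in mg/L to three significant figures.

For a continuous step input, C/C₀ ≈ ½·erfc((x−vt)/(2√(Dt))).
vt = 1.4 × 250 = 350 m and 2√(Dt) = 2√(2.9 × 250) = 53.85 m.
Argument (x−vt)/(2√(Dt)) = (390 − 350)/53.85 = 0.7428; ½·erfc(0.7428) = 0.1467.
C = 65 × 0.1467 = 9.54 mg/L.

9.54 mg/L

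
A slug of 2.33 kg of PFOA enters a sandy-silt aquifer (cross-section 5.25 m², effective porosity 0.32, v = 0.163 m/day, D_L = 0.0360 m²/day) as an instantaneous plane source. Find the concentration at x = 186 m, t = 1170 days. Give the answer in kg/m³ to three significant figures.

0.0528 kg/m³

For an instantaneous plane source, C(x,t) = M/(n_e·A·√(4πDt)) · exp(−(x−vt)²/(4Dt)), with n_e·A the pore (flow) area.
Plume center vt = 0.163 × 1170 = 190.71 m, so the well at 186 m is 4.71 m upgradient of the peak.
√(4πDt) = 23.01 m, giving peak height M/(n_e·A·√(4πDt)) = 2.33/(0.32 × 5.25 × 23.01) = 0.06027 kg/m³.
(x−vt)²/(4Dt) = (-4.71)²/(4 × 0.0360 × 1170) = 0.1317; exp(−0.1317) = 0.8766.
C = 0.06027 × 0.8766 = 0.0528 kg/m³.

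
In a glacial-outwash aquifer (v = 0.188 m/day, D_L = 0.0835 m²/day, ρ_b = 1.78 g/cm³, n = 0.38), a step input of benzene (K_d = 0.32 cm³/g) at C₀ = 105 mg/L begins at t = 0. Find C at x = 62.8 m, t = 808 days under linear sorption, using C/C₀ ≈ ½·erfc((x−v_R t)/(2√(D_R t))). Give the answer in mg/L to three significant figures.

Retardation factor R = 1 + ρ_b·K_d/n = 1 + 1.78 × 0.32/0.38 = 2.499.
Sorption retards both mechanisms: v_R = v/R = 0.07523 m/day, D_R = D/R = 0.03341 m²/day.
v_R·t = 0.07523 × 808 = 60.78584 m; 2√(D_R t) = 10.39 m; argument = (62.8 − 60.78584)/10.39 = 0.1939.
C = C₀ × ½·erfc(0.1939) = 105 × 0.3920 = 41.2 mg/L.

41.2 mg/L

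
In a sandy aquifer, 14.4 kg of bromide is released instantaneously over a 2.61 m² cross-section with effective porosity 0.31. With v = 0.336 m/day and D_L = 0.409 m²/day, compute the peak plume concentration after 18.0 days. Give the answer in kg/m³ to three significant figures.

1.85 kg/m³

The peak of an instantaneous 1D plume sits at x = vt; there the Gaussian factor is 1 and C_max = M/(n_e·A·√(4πDt)), where n_e·A is the pore area the mass is dissolved in.
√(4πDt) = √(4π × 0.409 × 18.0) = 9.618 m, so C_max = 14.4/(0.31 × 2.61 × 9.618) = 1.85 kg/m³.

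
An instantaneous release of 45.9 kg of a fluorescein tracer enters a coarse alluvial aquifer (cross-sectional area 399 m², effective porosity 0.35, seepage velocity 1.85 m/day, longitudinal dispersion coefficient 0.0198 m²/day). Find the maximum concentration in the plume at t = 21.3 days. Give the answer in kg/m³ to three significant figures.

0.143 kg/m³

The peak of an instantaneous 1D plume sits at x = vt; there the Gaussian factor is 1 and C_max = M/(n_e·A·√(4πDt)), where n_e·A is the pore area the mass is dissolved in.
√(4πDt) = √(4π × 0.0198 × 21.3) = 2.302 m, so C_max = 45.9/(0.35 × 399 × 2.302) = 0.143 kg/m³.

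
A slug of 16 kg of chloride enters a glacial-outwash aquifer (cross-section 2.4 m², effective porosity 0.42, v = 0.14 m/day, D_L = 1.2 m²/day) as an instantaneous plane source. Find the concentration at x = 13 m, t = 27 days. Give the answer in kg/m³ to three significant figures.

0.408 kg/m³

For an instantaneous plane source, C(x,t) = M/(n_e·A·√(4πDt)) · exp(−(x−vt)²/(4Dt)), with n_e·A the pore (flow) area.
Plume center vt = 0.14 × 27 = 3.78 m, so the well at 13 m is 9.22 m downgradient of the peak.
√(4πDt) = 20.18 m, giving peak height M/(n_e·A·√(4πDt)) = 16/(0.42 × 2.4 × 20.18) = 0.7866 kg/m³.
(x−vt)²/(4Dt) = (9.22)²/(4 × 1.2 × 27) = 0.6559; exp(−0.6559) = 0.5190.
C = 0.7866 × 0.5190 = 0.408 kg/m³.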